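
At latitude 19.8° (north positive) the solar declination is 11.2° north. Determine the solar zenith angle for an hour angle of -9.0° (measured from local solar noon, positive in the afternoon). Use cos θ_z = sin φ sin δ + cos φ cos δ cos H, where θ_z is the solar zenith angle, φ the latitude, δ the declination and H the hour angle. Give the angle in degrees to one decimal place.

12.2°

With φ = 19.8°, δ = 11.2°, H = -9.00°: sin φ sin δ = 0.0658, cos φ cos δ cos H = 0.9116, so cos θ_z = 0.9774.
θ_z = arccos(0.9774) = 12.20°.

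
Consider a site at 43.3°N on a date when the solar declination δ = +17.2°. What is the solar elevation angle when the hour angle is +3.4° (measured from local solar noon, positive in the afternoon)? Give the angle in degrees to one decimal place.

With φ = 43.3°, δ = 17.2°, H = 3.40°: sin φ sin δ = 0.2028, cos φ cos δ cos H = 0.6940, so cos θ_z = 0.8968.
θ_z = arccos(0.8968) = 26.26°, so the elevation is 90° − 26.26° = 63.74°.

63.7°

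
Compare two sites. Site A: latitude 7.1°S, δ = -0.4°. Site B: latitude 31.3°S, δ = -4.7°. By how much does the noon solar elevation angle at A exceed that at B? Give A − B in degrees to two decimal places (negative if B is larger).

A: 90° − |-7.1 − (-0.4)| = 83.30°.
B: 90° − |-31.3 − (-4.7)| = 63.40°.
A − B = 83.30 − 63.40 = 19.90°.

+19.90°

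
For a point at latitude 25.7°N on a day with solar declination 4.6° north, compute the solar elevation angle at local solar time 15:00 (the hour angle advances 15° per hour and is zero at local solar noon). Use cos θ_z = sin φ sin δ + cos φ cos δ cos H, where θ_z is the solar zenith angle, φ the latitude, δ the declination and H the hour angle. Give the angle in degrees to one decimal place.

42.1°

Hour angle H = 15° × (15 − 12) = 45.00°.
cos θ_z = sin(25.7°) sin(4.6°) + cos(25.7°) cos(4.6°) cos(45.00°) = 0.0348 + 0.6351 = 0.6699.
θ_z = arccos(0.6699) = 47.94°, so the elevation is 90° − 47.94° = 42.06°.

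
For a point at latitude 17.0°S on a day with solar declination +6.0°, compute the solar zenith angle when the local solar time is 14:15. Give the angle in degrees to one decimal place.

40.5°

Hour angle H = 15° × (14.25 − 12) = 33.75°.
cos θ_z = sin φ sin δ + cos φ cos δ cos H = (-0.2924)(0.1045) + (0.9563)(0.9945)(0.8315) = 0.7602.
θ_z = arccos(0.7602) = 40.52°.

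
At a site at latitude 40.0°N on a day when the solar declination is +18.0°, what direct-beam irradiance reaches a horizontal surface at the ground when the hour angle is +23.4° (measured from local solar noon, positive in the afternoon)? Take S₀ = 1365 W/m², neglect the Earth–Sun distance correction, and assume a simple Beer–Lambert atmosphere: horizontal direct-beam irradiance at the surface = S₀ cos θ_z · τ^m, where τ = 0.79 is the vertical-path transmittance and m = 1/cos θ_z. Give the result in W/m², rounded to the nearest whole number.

902 W/m²

With φ = 40.0°, δ = 18.0°, H = 23.40°: sin φ sin δ = 0.1986, cos φ cos δ cos H = 0.6686, so cos θ_z = 0.8672.
Air mass m = 1/cos θ_z = 1/0.8672 = 1.153; τ^m = 0.79^1.153 = 0.7620.
Surface direct beam = 1365 × 0.8672 × 0.7620 = 902.00 W/m².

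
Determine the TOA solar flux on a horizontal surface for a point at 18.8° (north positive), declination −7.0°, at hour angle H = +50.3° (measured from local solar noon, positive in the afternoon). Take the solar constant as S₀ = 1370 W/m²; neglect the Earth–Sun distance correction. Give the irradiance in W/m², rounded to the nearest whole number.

cos θ_z = sin(18.8°) sin(-7.0°) + cos(18.8°) cos(-7.0°) cos(50.30°) = -0.0393 + 0.6002 = 0.5609.
Top-of-atmosphere irradiance = S₀ cos θ_z = 1370 × 0.5609 = 768.43 W/m².

768 W/m²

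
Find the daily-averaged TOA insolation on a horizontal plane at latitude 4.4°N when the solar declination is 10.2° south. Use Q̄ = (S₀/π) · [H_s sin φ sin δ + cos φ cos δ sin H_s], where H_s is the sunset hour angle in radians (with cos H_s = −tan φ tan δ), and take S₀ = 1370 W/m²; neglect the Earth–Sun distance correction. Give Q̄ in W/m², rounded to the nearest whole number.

419 W/m²

cos H_s = −tan(4.4°) · tan(-10.2°) = 0.0138, so H_s = arccos(0.0138) = 89.21°. In radians, H_s = 1.5570.
H_s sin φ sin δ = 1.5570 × 0.0767 × -0.1771 = -0.0211.
cos φ cos δ sin H_s = 0.9971 × 0.9842 × 0.9999 = 0.9812.
Q̄ = (1370/π) × (-0.0211 + 0.9812) = 436.08 × 0.9601 = 418.68 W/m².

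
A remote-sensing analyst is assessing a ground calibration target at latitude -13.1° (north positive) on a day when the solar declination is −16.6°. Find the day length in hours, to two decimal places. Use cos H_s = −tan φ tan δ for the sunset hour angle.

The sunset hour angle satisfies cos H_s = −tan φ tan δ = -0.0694, giving H_s = 93.98°.
Day length = 2 H_s / 15° h⁻¹ = 187.96° / 15 = 12.531 h.

12.53 hours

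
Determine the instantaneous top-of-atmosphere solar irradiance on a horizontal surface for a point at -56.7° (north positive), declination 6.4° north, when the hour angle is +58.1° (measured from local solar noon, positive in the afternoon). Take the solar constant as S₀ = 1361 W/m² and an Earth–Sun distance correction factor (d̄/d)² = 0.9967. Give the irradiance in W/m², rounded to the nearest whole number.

With φ = -56.7°, δ = 6.4°, H = 58.10°: sin φ sin δ = -0.0932, cos φ cos δ cos H = 0.2883, so cos θ_z = 0.1951.
Top-of-atmosphere irradiance = S₀ (d̄/d)² cos θ_z = 1361 × 0.9967 × 0.1951 = 264.65 W/m².

265 W/m²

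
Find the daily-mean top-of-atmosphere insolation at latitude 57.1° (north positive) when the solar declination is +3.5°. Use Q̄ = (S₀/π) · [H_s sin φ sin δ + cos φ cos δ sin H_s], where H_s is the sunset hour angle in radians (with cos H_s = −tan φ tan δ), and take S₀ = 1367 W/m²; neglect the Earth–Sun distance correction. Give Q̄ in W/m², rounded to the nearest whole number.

272 W/m²

The sunset hour angle satisfies cos H_s = −tan φ tan δ = -0.0945, giving H_s = 95.42°. In radians, H_s = 1.6654.
H_s sin φ sin δ = 1.6654 × 0.8396 × 0.0610 = 0.0853.
cos φ cos δ sin H_s = 0.5432 × 0.9981 × 0.9955 = 0.5397.
Q̄ = (1367/π) × (0.0853 + 0.5397) = 435.13 × 0.6250 = 271.96 W/m².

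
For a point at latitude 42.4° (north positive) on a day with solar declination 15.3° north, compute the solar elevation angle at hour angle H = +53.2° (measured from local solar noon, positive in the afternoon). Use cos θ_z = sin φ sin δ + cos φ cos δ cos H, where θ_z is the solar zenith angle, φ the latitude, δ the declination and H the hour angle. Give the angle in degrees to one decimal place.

37.2°

cos θ_z = sin(42.4°) sin(15.3°) + cos(42.4°) cos(15.3°) cos(53.20°) = 0.1779 + 0.4267 = 0.6046.
θ_z = arccos(0.6046) = 52.80°, so the elevation is 90° − 52.80° = 37.20°.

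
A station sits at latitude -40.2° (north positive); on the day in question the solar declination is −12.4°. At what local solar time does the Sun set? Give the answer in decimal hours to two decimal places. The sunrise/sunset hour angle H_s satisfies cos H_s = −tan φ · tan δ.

The sunset hour angle satisfies cos H_s = −tan φ tan δ = -0.1858, giving H_s = 100.71°.
Sunset is at 12 + H_s/15 = 12 + 6.714 = 18.714 h local solar time.

18.71 h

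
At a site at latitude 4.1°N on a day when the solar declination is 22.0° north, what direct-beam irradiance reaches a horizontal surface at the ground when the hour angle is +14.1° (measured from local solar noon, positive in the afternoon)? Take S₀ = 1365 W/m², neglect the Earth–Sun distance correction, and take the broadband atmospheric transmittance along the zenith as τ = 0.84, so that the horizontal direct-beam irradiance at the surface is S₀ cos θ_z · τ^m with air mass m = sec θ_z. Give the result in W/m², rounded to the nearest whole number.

1044 W/m²

cos θ_z = sin φ sin δ + cos φ cos δ cos H = (0.0715)(0.3746) + (0.9974)(0.9272)(0.9699) = 0.9237.
Air mass m = 1/cos θ_z = 1/0.9237 = 1.083; τ^m = 0.84^1.083 = 0.8279.
Surface direct beam = 1365 × 0.9237 × 0.8279 = 1043.86 W/m².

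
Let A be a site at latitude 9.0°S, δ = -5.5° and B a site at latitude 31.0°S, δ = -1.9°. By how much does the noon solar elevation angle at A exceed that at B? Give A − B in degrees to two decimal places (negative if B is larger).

A: 90° − |-9.0 − (-5.5)| = 86.50°.
B: 90° − |-31.0 − (-1.9)| = 60.90°.
A − B = 86.50 − 60.90 = 25.60°.

+25.60°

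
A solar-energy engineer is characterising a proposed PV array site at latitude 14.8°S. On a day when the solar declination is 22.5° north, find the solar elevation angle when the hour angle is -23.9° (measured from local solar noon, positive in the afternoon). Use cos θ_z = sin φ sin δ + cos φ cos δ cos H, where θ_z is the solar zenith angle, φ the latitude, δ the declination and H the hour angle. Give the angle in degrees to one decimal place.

46.0°

With φ = -14.8°, δ = 22.5°, H = -23.90°: sin φ sin δ = -0.0978, cos φ cos δ cos H = 0.8166, so cos θ_z = 0.7188.
θ_z = arccos(0.7188) = 44.04°, so the elevation is 90° − 44.04° = 45.96°.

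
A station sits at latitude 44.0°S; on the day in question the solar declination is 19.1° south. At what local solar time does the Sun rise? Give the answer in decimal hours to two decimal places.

4.70 h

cos H_s = −tan(-44.0°) · tan(-19.1°) = -0.3344, so H_s = arccos(-0.3344) = 109.54°.
Sunrise is at 12 − H_s/15 = 12 − 7.303 = 4.697 h local solar time.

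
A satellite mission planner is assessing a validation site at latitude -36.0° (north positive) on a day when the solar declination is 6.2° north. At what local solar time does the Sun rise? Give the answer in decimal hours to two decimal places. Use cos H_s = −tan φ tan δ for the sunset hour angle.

6.30 h

−tan φ tan δ = −(-0.7265)(0.1086) = 0.0789; H_s = arccos(0.0789) = 85.47°.
Sunrise is at 12 − H_s/15 = 12 − 5.698 = 6.302 h local solar time.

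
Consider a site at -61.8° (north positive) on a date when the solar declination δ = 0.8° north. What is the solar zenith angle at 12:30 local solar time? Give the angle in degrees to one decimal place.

Hour angle H = 15° × (12.5 − 12) = 7.50°.
cos θ_z = sin φ sin δ + cos φ cos δ cos H = (-0.8813)(0.0140) + (0.4726)(0.9999)(0.9914) = 0.4562.
θ_z = arccos(0.4562) = 62.86°.

62.9°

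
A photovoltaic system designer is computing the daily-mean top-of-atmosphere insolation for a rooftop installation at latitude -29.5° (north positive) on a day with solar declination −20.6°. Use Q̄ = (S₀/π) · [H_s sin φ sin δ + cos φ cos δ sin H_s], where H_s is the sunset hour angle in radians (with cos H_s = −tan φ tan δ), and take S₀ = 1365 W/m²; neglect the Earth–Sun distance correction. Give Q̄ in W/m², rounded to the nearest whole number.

−tan φ tan δ = −(-0.5658)(-0.3759) = -0.2127; H_s = arccos(-0.2127) = 102.28°. In radians, H_s = 1.7851.
H_s sin φ sin δ = 1.7851 × -0.4924 × -0.3518 = 0.3092.
cos φ cos δ sin H_s = 0.8704 × 0.9361 × 0.9771 = 0.7961.
Q̄ = (1365/π) × (0.3092 + 0.7961) = 434.49 × 1.1053 = 480.24 W/m².

480 W/m²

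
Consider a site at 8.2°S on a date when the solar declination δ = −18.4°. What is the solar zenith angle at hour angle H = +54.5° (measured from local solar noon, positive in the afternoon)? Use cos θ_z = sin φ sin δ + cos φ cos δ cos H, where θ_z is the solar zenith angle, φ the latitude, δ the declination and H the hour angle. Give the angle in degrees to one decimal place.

53.8°

With φ = -8.2°, δ = -18.4°, H = 54.50°: sin φ sin δ = 0.0450, cos φ cos δ cos H = 0.5454, so cos θ_z = 0.5904.
θ_z = arccos(0.5904) = 53.81°.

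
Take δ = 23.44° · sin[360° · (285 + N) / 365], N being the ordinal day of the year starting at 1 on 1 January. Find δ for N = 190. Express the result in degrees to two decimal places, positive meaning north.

360 × (285 + 190) / 365 = 468.493°; sin(468.493°) = 0.9484.
δ = 23.44 × 0.9484 = 22.230° ≈ +22.23°.

+22.23°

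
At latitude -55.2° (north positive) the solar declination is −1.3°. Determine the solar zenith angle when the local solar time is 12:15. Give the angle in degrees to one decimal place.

Hour angle H = 15° × (12.25 − 12) = 3.75°.
cos θ_z = sin(-55.2°) sin(-1.3°) + cos(-55.2°) cos(-1.3°) cos(3.75°) = 0.0186 + 0.5693 = 0.5879.
θ_z = arccos(0.5879) = 53.99°.

54.0°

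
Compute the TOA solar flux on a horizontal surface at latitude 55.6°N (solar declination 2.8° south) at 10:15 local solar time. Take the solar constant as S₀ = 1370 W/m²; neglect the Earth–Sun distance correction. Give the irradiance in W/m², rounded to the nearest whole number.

638 W/m²

Hour angle H = 15° × (10.25 − 12) = -26.25°.
cos θ_z = sin(55.6°) sin(-2.8°) + cos(55.6°) cos(-2.8°) cos(-26.25°) = -0.0403 + 0.5061 = 0.4658.
Top-of-atmosphere irradiance = S₀ cos θ_z = 1370 × 0.4658 = 638.15 W/m².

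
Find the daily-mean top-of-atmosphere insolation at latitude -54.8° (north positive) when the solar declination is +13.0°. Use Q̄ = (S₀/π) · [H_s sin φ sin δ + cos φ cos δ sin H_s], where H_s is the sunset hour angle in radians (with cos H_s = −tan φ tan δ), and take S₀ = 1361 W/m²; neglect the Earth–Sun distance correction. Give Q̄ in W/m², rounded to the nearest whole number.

131 W/m²

cos H_s = −tan(-54.8°) · tan(13.0°) = 0.3273, so H_s = arccos(0.3273) = 70.90°. In radians, H_s = 1.2374.
H_s sin φ sin δ = 1.2374 × -0.8171 × 0.2250 = -0.2275.
cos φ cos δ sin H_s = 0.5764 × 0.9744 × 0.9449 = 0.5307.
Q̄ = (1361/π) × (-0.2275 + 0.5307) = 433.22 × 0.3032 = 131.35 W/m².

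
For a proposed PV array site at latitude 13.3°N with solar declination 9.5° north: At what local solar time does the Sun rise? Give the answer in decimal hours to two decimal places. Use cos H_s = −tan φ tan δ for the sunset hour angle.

5.85 h

cos H_s = −tan(13.3°) · tan(9.5°) = -0.0396, so H_s = arccos(-0.0396) = 92.27°.
Sunrise is at 12 − H_s/15 = 12 − 6.151 = 5.849 h local solar time.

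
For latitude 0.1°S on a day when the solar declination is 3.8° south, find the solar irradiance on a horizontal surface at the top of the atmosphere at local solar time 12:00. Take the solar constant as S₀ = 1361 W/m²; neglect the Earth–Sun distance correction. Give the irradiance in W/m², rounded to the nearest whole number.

Hour angle H = 15° × (12 − 12) = 0.00°.
cos θ_z = sin φ sin δ + cos φ cos δ cos H = (-0.0017)(-0.0663) + (1.0000)(0.9978)(1.0000) = 0.9979.
Top-of-atmosphere irradiance = S₀ cos θ_z = 1361 × 0.9979 = 1358.14 W/m².

1358 W/m²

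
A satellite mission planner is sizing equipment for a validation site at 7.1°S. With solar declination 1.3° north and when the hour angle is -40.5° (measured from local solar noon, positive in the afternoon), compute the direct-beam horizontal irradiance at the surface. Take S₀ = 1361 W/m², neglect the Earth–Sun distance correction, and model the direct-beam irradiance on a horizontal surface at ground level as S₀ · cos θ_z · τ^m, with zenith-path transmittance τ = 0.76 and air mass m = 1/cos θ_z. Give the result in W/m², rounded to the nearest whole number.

With φ = -7.1°, δ = 1.3°, H = -40.50°: sin φ sin δ = -0.0028, cos φ cos δ cos H = 0.7544, so cos θ_z = 0.7516.
Air mass m = 1/cos θ_z = 1/0.7516 = 1.330; τ^m = 0.76^1.330 = 0.6942.
Surface direct beam = 1361 × 0.7516 × 0.6942 = 710.12 W/m².

710 W/m²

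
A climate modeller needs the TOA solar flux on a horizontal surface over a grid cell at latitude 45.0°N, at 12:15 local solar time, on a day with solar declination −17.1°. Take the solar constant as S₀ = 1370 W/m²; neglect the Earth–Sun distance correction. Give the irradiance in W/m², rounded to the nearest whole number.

639 W/m²

Hour angle H = 15° × (12.25 − 12) = 3.75°.
With φ = 45.0°, δ = -17.1°, H = 3.75°: sin φ sin δ = -0.2079, cos φ cos δ cos H = 0.6744, so cos θ_z = 0.4665.
Top-of-atmosphere irradiance = S₀ cos θ_z = 1370 × 0.4665 = 639.11 W/m².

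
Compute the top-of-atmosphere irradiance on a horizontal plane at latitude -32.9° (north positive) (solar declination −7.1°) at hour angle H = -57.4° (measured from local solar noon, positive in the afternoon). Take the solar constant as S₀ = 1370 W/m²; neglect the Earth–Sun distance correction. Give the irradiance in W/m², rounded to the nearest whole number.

707 W/m²

With φ = -32.9°, δ = -7.1°, H = -57.40°: sin φ sin δ = 0.0671, cos φ cos δ cos H = 0.4489, so cos θ_z = 0.5160.
Top-of-atmosphere irradiance = S₀ cos θ_z = 1370 × 0.5160 = 706.92 W/m².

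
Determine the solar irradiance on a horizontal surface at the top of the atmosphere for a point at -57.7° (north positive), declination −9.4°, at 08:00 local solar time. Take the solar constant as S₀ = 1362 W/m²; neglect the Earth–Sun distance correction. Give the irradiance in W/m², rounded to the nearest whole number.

Hour angle H = 15° × (8 − 12) = -60.00°.
cos θ_z = sin(-57.7°) sin(-9.4°) + cos(-57.7°) cos(-9.4°) cos(-60.00°) = 0.1381 + 0.2636 = 0.4017.
Top-of-atmosphere irradiance = S₀ cos θ_z = 1362 × 0.4017 = 547.12 W/m².

547 W/m²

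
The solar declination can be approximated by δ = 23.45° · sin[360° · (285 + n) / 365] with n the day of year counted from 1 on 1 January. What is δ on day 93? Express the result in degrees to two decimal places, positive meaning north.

+5.20°

360 × (285 + 93) / 365 = 372.822°; sin(372.822°) = 0.2219.
δ = 23.45 × 0.2219 = 5.204° ≈ +5.20°.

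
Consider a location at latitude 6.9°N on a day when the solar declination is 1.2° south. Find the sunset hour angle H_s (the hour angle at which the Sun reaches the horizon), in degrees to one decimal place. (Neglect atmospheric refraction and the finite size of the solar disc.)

89.9°

−tan φ tan δ = −(0.1210)(-0.0209) = 0.0025; H_s = arccos(0.0025) = 89.86°.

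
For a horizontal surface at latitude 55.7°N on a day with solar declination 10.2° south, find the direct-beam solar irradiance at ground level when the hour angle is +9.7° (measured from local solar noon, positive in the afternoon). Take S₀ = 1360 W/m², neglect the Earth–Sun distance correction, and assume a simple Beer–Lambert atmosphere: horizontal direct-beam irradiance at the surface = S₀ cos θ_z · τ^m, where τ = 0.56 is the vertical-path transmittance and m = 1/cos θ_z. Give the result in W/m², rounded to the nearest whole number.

128 W/m²

With φ = 55.7°, δ = -10.2°, H = 9.70°: sin φ sin δ = -0.1463, cos φ cos δ cos H = 0.5467, so cos θ_z = 0.4004.
Air mass m = 1/cos θ_z = 1/0.4004 = 2.498; τ^m = 0.56^2.498 = 0.2349.
Surface direct beam = 1360 × 0.4004 × 0.2349 = 127.91 W/m².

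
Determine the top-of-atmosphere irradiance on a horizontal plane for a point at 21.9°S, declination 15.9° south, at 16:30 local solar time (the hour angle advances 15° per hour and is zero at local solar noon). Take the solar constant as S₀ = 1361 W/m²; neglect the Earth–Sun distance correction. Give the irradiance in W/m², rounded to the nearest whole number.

Hour angle H = 15° × (16.5 − 12) = 67.50°.
cos θ_z = sin(-21.9°) sin(-15.9°) + cos(-21.9°) cos(-15.9°) cos(67.50°) = 0.1022 + 0.3415 = 0.4437.
Top-of-atmosphere irradiance = S₀ cos θ_z = 1361 × 0.4437 = 603.88 W/m².

604 W/m²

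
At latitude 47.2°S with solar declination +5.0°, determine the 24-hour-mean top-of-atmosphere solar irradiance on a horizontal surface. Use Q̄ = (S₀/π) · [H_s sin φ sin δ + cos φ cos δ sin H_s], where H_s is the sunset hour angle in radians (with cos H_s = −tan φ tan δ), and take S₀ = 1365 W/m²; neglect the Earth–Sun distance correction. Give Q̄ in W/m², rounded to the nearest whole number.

252 W/m²

−tan φ tan δ = −(-1.0799)(0.0875) = 0.0945; H_s = arccos(0.0945) = 84.58°. In radians, H_s = 1.4762.
H_s sin φ sin δ = 1.4762 × -0.7337 × 0.0872 = -0.0944.
cos φ cos δ sin H_s = 0.6794 × 0.9962 × 0.9955 = 0.6738.
Q̄ = (1365/π) × (-0.0944 + 0.6738) = 434.49 × 0.5794 = 251.74 W/m².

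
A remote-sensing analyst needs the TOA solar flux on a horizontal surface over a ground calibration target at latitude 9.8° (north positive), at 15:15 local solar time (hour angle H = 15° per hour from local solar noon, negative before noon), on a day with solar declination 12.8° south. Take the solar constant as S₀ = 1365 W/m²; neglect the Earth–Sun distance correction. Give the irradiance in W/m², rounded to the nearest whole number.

Hour angle H = 15° × (15.25 − 12) = 48.75°.
With φ = 9.8°, δ = -12.8°, H = 48.75°: sin φ sin δ = -0.0377, cos φ cos δ cos H = 0.6336, so cos θ_z = 0.5959.
Top-of-atmosphere irradiance = S₀ cos θ_z = 1365 × 0.5959 = 813.40 W/m².

813 W/m²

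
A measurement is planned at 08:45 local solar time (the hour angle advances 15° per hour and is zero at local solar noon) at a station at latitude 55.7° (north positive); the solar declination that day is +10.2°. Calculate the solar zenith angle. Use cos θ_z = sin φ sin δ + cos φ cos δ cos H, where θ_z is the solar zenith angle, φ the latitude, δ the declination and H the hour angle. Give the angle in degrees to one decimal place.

Hour angle H = 15° × (8.75 − 12) = -48.75°.
With φ = 55.7°, δ = 10.2°, H = -48.75°: sin φ sin δ = 0.1463, cos φ cos δ cos H = 0.3657, so cos θ_z = 0.5120.
θ_z = arccos(0.5120) = 59.20°.

59.2°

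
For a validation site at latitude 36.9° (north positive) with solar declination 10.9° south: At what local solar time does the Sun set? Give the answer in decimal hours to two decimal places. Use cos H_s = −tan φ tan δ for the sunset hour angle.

17.45 h

The sunset hour angle satisfies cos H_s = −tan φ tan δ = 0.1446, giving H_s = 81.69°.
Sunset is at 12 + H_s/15 = 12 + 5.446 = 17.446 h local solar time.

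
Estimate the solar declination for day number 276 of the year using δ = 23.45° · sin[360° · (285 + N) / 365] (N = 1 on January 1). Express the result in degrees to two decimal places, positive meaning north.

360 × (285 + 276) / 365 = 553.315°; sin(553.315°) = -0.2303.
δ = 23.45 × -0.2303 = -5.401° ≈ -5.40°.

-5.40°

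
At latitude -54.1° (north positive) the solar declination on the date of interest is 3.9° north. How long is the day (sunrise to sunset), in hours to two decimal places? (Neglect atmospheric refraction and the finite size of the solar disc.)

11.28 hours

The sunset hour angle satisfies cos H_s = −tan φ tan δ = 0.0942, giving H_s = 84.59°.
Day length = 2 H_s / 15° h⁻¹ = 169.18° / 15 = 11.279 h.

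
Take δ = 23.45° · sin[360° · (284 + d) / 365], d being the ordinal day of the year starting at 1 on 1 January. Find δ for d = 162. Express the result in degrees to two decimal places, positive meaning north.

360 × (284 + 162) / 365 = 439.890°; sin(439.890°) = 0.9845.
δ = 23.45 × 0.9845 = 23.087° ≈ +23.09°.

+23.09°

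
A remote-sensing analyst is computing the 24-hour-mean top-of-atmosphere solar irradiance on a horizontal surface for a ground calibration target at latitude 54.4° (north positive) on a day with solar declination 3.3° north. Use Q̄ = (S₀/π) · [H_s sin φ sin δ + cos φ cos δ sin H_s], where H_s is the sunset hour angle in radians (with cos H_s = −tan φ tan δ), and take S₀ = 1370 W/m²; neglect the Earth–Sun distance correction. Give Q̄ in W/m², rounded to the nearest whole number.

The sunset hour angle satisfies cos H_s = −tan φ tan δ = -0.0805, giving H_s = 94.62°. In radians, H_s = 1.6514.
H_s sin φ sin δ = 1.6514 × 0.8131 × 0.0576 = 0.0773.
cos φ cos δ sin H_s = 0.5821 × 0.9983 × 0.9968 = 0.5793.
Q̄ = (1370/π) × (0.0773 + 0.5793) = 436.08 × 0.6566 = 286.33 W/m².

286 W/m²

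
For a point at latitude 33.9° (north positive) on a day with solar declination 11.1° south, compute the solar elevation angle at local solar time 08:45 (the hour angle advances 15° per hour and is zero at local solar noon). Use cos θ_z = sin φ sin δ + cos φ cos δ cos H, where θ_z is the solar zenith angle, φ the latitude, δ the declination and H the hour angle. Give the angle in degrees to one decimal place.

Hour angle H = 15° × (8.75 − 12) = -48.75°.
cos θ_z = sin(33.9°) sin(-11.1°) + cos(33.9°) cos(-11.1°) cos(-48.75°) = -0.1074 + 0.5370 = 0.4296.
θ_z = arccos(0.4296) = 64.56°, so the elevation is 90° − 64.56° = 25.44°.

25.4°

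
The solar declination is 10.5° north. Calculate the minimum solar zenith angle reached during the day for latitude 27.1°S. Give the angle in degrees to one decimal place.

37.6°

At local solar noon the hour angle is zero, so the zenith angle is |φ − δ| = |-27.1° − (10.5°)| = 37.6°.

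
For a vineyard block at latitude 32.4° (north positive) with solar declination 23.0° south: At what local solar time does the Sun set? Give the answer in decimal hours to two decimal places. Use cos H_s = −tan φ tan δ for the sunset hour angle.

The sunset hour angle satisfies cos H_s = −tan φ tan δ = 0.2694, giving H_s = 74.37°.
Sunset is at 12 + H_s/15 = 12 + 4.958 = 16.958 h local solar time.

16.96 h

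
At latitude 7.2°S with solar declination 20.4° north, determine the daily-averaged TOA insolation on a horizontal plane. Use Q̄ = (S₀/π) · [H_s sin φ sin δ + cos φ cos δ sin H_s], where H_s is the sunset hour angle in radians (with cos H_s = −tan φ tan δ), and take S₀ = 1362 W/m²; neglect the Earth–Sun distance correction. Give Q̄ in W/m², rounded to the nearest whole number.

−tan φ tan δ = −(-0.1263)(0.3719) = 0.0470; H_s = arccos(0.0470) = 87.31°. In radians, H_s = 1.5238.
H_s sin φ sin δ = 1.5238 × -0.1253 × 0.3486 = -0.0666.
cos φ cos δ sin H_s = 0.9921 × 0.9373 × 0.9989 = 0.9289.
Q̄ = (1362/π) × (-0.0666 + 0.9289) = 433.54 × 0.8623 = 373.84 W/m².

374 W/m²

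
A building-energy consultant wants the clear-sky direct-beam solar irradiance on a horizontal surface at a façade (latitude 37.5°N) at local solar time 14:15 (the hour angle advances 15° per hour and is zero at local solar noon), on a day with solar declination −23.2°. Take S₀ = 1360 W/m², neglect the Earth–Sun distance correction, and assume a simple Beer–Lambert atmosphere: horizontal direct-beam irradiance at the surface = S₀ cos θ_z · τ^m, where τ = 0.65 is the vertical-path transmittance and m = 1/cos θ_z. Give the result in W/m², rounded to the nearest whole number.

Hour angle H = 15° × (14.25 − 12) = 33.75°.
cos θ_z = sin(37.5°) sin(-23.2°) + cos(37.5°) cos(-23.2°) cos(33.75°) = -0.2398 + 0.6063 = 0.3665.
Air mass m = 1/cos θ_z = 1/0.3665 = 2.729; τ^m = 0.65^2.729 = 0.3086.
Surface direct beam = 1360 × 0.3665 × 0.3086 = 153.82 W/m².

154 W/m²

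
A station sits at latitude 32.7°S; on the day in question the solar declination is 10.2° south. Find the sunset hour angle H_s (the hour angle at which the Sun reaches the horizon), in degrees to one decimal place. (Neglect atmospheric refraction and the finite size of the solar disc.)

96.6°

−tan φ tan δ = −(-0.6420)(-0.1799) = -0.1155; H_s = arccos(-0.1155) = 96.63°.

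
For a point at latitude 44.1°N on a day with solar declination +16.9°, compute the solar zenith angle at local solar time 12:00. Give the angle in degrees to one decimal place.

27.2°

Hour angle H = 15° × (12 − 12) = 0.00°.
cos θ_z = sin(44.1°) sin(16.9°) + cos(44.1°) cos(16.9°) cos(0.00°) = 0.2023 + 0.6871 = 0.8894.
θ_z = arccos(0.8894) = 27.20°.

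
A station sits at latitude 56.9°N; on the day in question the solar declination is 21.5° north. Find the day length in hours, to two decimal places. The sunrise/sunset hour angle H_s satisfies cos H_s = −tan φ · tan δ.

16.96 hours

cos H_s = −tan(56.9°) · tan(21.5°) = -0.6043, so H_s = arccos(-0.6043) = 127.18°.
Day length = 2 H_s / 15° h⁻¹ = 254.36° / 15 = 16.957 h.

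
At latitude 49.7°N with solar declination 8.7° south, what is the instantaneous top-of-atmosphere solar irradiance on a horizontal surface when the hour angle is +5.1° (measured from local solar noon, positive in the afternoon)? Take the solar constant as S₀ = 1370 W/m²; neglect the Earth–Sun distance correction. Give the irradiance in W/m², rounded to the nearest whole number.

cos θ_z = sin(49.7°) sin(-8.7°) + cos(49.7°) cos(-8.7°) cos(5.10°) = -0.1154 + 0.6368 = 0.5214.
Top-of-atmosphere irradiance = S₀ cos θ_z = 1370 × 0.5214 = 714.32 W/m².

714 W/m²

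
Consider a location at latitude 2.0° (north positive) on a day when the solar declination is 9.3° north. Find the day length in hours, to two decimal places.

−tan φ tan δ = −(0.0349)(0.1638) = -0.0057; H_s = arccos(-0.0057) = 90.33°.
Day length = 2 H_s / 15° h⁻¹ = 180.66° / 15 = 12.044 h.

12.04 hours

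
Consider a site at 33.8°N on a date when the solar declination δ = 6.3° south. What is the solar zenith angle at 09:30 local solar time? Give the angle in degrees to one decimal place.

Hour angle H = 15° × (9.5 − 12) = -37.50°.
cos θ_z = sin φ sin δ + cos φ cos δ cos H = (0.5563)(-0.1097) + (0.8310)(0.9940)(0.7934) = 0.5943.
θ_z = arccos(0.5943) = 53.54°.

53.5°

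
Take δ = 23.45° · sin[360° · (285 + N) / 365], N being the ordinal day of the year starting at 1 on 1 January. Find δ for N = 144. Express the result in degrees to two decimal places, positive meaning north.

+20.92°

360 × (285 + 144) / 365 = 423.123°; sin(423.123°) = 0.8920.
δ = 23.45 × 0.8920 = 20.917° ≈ +20.92°.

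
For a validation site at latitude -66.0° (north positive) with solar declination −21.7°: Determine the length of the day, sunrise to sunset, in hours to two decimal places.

The sunset hour angle satisfies cos H_s = −tan φ tan δ = -0.8938, giving H_s = 153.35°.
Day length = 2 H_s / 15° h⁻¹ = 306.70° / 15 = 20.447 h.

20.45 hours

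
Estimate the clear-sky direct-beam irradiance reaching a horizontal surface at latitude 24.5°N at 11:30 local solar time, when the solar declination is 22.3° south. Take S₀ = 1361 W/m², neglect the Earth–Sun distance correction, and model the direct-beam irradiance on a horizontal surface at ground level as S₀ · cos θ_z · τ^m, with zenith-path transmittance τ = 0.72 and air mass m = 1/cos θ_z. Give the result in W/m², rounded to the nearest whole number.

568 W/m²

Hour angle H = 15° × (11.5 − 12) = -7.50°.
cos θ_z = sin φ sin δ + cos φ cos δ cos H = (0.4147)(-0.3795) + (0.9100)(0.9252)(0.9914) = 0.6773.
Air mass m = 1/cos θ_z = 1/0.6773 = 1.476; τ^m = 0.72^1.476 = 0.6158.
Surface direct beam = 1361 × 0.6773 × 0.6158 = 567.65 W/m².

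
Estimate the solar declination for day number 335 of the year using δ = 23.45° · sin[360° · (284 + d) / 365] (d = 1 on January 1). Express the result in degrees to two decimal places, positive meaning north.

-22.11°

360 × (284 + 335) / 365 = 610.521°; sin(610.521°) = -0.9428.
δ = 23.45 × -0.9428 = -22.109° ≈ -22.11°.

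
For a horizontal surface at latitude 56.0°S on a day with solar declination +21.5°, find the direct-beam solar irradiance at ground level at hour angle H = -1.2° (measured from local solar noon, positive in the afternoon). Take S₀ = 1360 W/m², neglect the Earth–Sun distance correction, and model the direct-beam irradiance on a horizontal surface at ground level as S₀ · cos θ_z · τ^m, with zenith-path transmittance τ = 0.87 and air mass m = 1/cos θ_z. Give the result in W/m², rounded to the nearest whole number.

155 W/m²

With φ = -56.0°, δ = 21.5°, H = -1.20°: sin φ sin δ = -0.3038, cos φ cos δ cos H = 0.5202, so cos θ_z = 0.2164.
Air mass m = 1/cos θ_z = 1/0.2164 = 4.621; τ^m = 0.87^4.621 = 0.5254.
Surface direct beam = 1360 × 0.2164 × 0.5254 = 154.63 W/m².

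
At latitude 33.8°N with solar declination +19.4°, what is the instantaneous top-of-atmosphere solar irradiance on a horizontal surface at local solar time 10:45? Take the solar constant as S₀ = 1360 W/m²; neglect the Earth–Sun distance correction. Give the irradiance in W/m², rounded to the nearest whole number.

Hour angle H = 15° × (10.75 − 12) = -18.75°.
With φ = 33.8°, δ = 19.4°, H = -18.75°: sin φ sin δ = 0.1848, cos φ cos δ cos H = 0.7422, so cos θ_z = 0.9270.
Top-of-atmosphere irradiance = S₀ cos θ_z = 1360 × 0.9270 = 1260.72 W/m².

1261 W/m²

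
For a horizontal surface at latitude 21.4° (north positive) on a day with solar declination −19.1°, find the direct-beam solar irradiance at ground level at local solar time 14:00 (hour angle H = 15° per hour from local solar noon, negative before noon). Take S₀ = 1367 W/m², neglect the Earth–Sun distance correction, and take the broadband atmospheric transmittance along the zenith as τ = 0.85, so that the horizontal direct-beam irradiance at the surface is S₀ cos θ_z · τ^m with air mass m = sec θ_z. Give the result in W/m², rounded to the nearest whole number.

682 W/m²

Hour angle H = 15° × (14 − 12) = 30.00°.
cos θ_z = sin φ sin δ + cos φ cos δ cos H = (0.3649)(-0.3272) + (0.9311)(0.9449)(0.8660) = 0.6425.
Air mass m = 1/cos θ_z = 1/0.6425 = 1.556; τ^m = 0.85^1.556 = 0.7766.
Surface direct beam = 1367 × 0.6425 × 0.7766 = 682.09 W/m².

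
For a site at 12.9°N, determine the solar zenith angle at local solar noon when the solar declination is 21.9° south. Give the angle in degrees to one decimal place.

34.8°

At local solar noon the hour angle is zero, so the zenith angle is |φ − δ| = |12.9° − (-21.9°)| = 34.8°.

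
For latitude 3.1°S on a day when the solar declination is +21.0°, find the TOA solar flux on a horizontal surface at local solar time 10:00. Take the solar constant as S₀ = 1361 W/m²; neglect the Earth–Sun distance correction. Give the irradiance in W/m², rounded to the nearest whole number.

Hour angle H = 15° × (10 − 12) = -30.00°.
cos θ_z = sin(-3.1°) sin(21.0°) + cos(-3.1°) cos(21.0°) cos(-30.00°) = -0.0194 + 0.8073 = 0.7879.
Top-of-atmosphere irradiance = S₀ cos θ_z = 1361 × 0.7879 = 1072.33 W/m².

1072 W/m²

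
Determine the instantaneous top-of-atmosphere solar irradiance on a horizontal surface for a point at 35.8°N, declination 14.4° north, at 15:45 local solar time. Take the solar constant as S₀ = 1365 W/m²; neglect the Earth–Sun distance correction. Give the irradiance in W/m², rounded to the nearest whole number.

Hour angle H = 15° × (15.75 − 12) = 56.25°.
cos θ_z = sin(35.8°) sin(14.4°) + cos(35.8°) cos(14.4°) cos(56.25°) = 0.1455 + 0.4364 = 0.5819.
Top-of-atmosphere irradiance = S₀ cos θ_z = 1365 × 0.5819 = 794.29 W/m².

794 W/m²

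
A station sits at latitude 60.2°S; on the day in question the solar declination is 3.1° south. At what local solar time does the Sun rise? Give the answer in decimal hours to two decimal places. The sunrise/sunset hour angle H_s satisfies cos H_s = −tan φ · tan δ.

5.64 h

−tan φ tan δ = −(-1.7461)(-0.0542) = -0.0946; H_s = arccos(-0.0946) = 95.43°.
Sunrise is at 12 − H_s/15 = 12 − 6.362 = 5.638 h local solar time.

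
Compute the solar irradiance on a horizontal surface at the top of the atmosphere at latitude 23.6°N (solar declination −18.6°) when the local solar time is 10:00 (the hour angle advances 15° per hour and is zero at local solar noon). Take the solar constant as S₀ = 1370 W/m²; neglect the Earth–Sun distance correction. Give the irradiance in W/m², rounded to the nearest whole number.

855 W/m²

Hour angle H = 15° × (10 − 12) = -30.00°.
With φ = 23.6°, δ = -18.6°, H = -30.00°: sin φ sin δ = -0.1277, cos φ cos δ cos H = 0.7521, so cos θ_z = 0.6244.
Top-of-atmosphere irradiance = S₀ cos θ_z = 1370 × 0.6244 = 855.43 W/m².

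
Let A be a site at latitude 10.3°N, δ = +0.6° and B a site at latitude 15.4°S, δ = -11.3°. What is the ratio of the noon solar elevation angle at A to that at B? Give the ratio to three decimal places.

A: 90° − |10.3 − (0.6)| = 80.30°.
B: 90° − |-15.4 − (-11.3)| = 85.90°.
Ratio A/B = 80.3000 / 85.9000 = 0.9348.

0.935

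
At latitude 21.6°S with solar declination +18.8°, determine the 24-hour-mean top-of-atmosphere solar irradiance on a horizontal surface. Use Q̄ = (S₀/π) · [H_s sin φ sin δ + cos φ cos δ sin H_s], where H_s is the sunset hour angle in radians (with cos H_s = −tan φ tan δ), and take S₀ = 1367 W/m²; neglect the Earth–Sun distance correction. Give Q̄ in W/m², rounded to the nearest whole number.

305 W/m²

−tan φ tan δ = −(-0.3959)(0.3404) = 0.1348; H_s = arccos(0.1348) = 82.25°. In radians, H_s = 1.4355.
H_s sin φ sin δ = 1.4355 × -0.3681 × 0.3223 = -0.1703.
cos φ cos δ sin H_s = 0.9298 × 0.9466 × 0.9909 = 0.8721.
Q̄ = (1367/π) × (-0.1703 + 0.8721) = 435.13 × 0.7018 = 305.37 W/m².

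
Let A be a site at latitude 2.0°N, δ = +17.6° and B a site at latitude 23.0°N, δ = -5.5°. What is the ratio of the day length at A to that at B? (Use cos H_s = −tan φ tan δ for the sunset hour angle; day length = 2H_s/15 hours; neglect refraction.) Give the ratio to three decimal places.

1.034

A: H_s = arccos(−tan 2.0° · tan 17.6°) = 90.63°, so 2H_s/15 = 12.0840 h.
B: H_s = arccos(−tan 23.0° · tan -5.5°) = 87.66°, so 2H_s/15 = 11.6880 h.
Ratio A/B = 12.0840 / 11.6880 = 1.0339.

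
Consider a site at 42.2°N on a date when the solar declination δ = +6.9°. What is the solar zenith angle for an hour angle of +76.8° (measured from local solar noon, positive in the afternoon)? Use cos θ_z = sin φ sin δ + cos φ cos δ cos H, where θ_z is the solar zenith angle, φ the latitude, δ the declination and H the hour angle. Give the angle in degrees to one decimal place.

75.6°

With φ = 42.2°, δ = 6.9°, H = 76.80°: sin φ sin δ = 0.0807, cos φ cos δ cos H = 0.1679, so cos θ_z = 0.2486.
θ_z = arccos(0.2486) = 75.61°.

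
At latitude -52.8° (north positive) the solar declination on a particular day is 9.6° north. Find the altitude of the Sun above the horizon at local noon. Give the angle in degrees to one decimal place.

27.6°

At local solar noon the hour angle is zero, so the elevation is 90° − |φ − δ| = 90° − |-52.8° − (9.6°)| = 90° − 62.4° = 27.6°.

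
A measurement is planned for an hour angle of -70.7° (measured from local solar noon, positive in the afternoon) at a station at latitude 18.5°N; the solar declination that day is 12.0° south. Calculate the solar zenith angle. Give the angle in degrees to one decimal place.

76.1°

cos θ_z = sin φ sin δ + cos φ cos δ cos H = (0.3173)(-0.2079) + (0.9483)(0.9781)(0.3305) = 0.2406.
θ_z = arccos(0.2406) = 76.08°.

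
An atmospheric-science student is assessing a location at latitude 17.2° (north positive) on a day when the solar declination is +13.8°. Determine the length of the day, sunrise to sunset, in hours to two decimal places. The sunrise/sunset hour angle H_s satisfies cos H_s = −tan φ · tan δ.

12.58 hours

−tan φ tan δ = −(0.3096)(0.2456) = -0.0760; H_s = arccos(-0.0760) = 94.36°.
Day length = 2 H_s / 15° h⁻¹ = 188.72° / 15 = 12.581 h.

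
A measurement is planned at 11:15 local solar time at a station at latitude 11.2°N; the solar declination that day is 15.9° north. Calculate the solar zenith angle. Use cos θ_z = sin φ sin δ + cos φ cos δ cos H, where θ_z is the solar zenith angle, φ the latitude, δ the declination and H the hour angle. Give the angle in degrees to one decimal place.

Hour angle H = 15° × (11.25 − 12) = -11.25°.
cos θ_z = sin φ sin δ + cos φ cos δ cos H = (0.1942)(0.2740) + (0.9810)(0.9617)(0.9808) = 0.9785.
θ_z = arccos(0.9785) = 11.90°.

11.9°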